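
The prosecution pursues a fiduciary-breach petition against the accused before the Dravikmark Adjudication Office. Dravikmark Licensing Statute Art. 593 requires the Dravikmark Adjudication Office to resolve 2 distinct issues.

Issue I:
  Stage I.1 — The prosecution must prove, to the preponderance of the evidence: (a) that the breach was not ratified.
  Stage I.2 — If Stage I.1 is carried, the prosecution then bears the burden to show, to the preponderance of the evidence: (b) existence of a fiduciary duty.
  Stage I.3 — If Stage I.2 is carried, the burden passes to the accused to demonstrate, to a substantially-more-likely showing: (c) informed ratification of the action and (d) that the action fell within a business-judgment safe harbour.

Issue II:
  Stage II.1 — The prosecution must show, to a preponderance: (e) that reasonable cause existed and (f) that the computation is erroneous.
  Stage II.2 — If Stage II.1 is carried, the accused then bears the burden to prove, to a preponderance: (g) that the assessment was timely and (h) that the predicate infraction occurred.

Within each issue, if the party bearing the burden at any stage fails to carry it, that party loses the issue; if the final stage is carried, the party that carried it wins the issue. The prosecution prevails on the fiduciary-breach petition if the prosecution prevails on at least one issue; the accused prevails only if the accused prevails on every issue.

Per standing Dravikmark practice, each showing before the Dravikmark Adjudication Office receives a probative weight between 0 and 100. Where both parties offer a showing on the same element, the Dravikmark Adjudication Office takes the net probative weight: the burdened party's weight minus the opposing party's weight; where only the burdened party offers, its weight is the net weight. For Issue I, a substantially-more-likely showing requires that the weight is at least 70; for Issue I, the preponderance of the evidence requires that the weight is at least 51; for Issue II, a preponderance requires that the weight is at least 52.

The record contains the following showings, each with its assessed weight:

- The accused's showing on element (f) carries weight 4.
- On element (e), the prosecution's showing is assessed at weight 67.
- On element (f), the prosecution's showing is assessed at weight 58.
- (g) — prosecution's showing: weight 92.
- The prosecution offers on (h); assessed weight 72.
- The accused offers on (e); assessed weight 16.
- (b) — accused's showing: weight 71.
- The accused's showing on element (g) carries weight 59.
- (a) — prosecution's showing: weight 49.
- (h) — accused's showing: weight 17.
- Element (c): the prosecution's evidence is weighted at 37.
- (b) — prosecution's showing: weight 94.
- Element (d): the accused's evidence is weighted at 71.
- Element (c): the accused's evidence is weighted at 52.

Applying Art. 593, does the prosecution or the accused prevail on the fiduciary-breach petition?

— Issue I —
At Stage I.1 the prosecution must meet the preponderance of the evidence (weight is at least 51): on (a) the weight is 49, < 51, so (a) does not meet the standard.
  Not every element is met, so the prosecution fails to carry Stage I.1.
So the accused prevails on this issue.
— Issue II —
At Stage II.1 the prosecution must meet a preponderance (weight is at least 52): on (e) the weight is 67 less the opposing 16 gives net 51, which does not reach 52, so (e) does not meet the standard; on (f) the weight is 58 less the opposing 4 gives net 54, ≥ 52, so (f) meets the standard.
  Not every element is met, so the prosecution fails to carry Stage II.1.
So the accused prevails on this issue.
Per-issue: Issue I → accused; Issue II → accused. The prosecution must prevail on at least one issue; overall, the accused prevails.

accused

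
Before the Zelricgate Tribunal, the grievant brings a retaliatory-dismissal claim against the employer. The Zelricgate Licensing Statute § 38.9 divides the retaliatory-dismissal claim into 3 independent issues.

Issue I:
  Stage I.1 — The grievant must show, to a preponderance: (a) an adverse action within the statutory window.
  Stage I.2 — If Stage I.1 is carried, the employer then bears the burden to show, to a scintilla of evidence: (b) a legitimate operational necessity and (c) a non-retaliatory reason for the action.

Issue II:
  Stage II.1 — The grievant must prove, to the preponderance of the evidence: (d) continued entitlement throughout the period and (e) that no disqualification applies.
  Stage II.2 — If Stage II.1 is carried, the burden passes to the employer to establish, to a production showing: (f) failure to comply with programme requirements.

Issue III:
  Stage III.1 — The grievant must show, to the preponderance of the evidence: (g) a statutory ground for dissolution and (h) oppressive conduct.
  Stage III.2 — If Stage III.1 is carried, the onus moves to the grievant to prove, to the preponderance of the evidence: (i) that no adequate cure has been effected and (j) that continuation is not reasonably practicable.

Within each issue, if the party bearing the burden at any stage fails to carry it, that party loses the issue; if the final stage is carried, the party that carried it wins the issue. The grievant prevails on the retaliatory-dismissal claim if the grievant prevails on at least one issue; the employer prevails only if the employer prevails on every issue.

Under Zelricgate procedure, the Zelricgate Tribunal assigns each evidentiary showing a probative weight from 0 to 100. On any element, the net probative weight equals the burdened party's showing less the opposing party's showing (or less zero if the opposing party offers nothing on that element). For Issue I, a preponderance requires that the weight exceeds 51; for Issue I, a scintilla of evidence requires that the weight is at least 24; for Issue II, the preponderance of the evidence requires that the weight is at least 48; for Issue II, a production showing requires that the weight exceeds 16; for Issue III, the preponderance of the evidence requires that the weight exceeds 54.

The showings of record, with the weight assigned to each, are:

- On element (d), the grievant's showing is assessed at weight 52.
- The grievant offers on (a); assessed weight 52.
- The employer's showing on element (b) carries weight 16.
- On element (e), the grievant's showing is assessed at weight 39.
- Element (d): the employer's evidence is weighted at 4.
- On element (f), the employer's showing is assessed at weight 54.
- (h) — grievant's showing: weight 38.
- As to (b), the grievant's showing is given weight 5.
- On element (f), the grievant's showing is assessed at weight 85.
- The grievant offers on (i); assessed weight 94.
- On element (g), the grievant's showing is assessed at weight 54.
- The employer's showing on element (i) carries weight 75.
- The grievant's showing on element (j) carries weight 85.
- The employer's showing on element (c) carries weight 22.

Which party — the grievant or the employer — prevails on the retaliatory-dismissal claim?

grievant

— Issue I —
Stage I.1 (grievant, a preponderance, weight exceeds 51): (a) 52 > 51 — meets.
  Stage I.1 is satisfied; the onus moves to the employer.
Stage I.2 (employer, a scintilla of evidence, weight is at least 24): (b) net 16−5=11 < 24 — fails; (c) 22 < 24 — fails.
  The employer does not carry Stage I.2.
The grievant prevails on this issue.
— Issue II —
Stage II.1 (grievant, the preponderance of the evidence, weight is at least 48): (d) net 52−4=48 ≥ 48 — meets; (e) 39 < 48 — fails.
  Stage II.1 not carried; the grievant fails its burden.
The employer prevails on this issue.
— Issue III —
At Stage III.1 the grievant must meet the preponderance of the evidence (weight exceeds 54): on (g) the weight is 54, which does not exceed 54, so (g) does not meet the standard; on (h) the weight is 38, ≤ 54, so (h) does not meet the standard.
  Stage III.1 not carried; the grievant fails its burden.
The analysis ends at Stage III.1; the employer prevails on this issue.
Per-issue: Issue I → grievant; Issue II → employer; Issue III → employer. The grievant must prevail on at least one issue; overall, the grievant prevails.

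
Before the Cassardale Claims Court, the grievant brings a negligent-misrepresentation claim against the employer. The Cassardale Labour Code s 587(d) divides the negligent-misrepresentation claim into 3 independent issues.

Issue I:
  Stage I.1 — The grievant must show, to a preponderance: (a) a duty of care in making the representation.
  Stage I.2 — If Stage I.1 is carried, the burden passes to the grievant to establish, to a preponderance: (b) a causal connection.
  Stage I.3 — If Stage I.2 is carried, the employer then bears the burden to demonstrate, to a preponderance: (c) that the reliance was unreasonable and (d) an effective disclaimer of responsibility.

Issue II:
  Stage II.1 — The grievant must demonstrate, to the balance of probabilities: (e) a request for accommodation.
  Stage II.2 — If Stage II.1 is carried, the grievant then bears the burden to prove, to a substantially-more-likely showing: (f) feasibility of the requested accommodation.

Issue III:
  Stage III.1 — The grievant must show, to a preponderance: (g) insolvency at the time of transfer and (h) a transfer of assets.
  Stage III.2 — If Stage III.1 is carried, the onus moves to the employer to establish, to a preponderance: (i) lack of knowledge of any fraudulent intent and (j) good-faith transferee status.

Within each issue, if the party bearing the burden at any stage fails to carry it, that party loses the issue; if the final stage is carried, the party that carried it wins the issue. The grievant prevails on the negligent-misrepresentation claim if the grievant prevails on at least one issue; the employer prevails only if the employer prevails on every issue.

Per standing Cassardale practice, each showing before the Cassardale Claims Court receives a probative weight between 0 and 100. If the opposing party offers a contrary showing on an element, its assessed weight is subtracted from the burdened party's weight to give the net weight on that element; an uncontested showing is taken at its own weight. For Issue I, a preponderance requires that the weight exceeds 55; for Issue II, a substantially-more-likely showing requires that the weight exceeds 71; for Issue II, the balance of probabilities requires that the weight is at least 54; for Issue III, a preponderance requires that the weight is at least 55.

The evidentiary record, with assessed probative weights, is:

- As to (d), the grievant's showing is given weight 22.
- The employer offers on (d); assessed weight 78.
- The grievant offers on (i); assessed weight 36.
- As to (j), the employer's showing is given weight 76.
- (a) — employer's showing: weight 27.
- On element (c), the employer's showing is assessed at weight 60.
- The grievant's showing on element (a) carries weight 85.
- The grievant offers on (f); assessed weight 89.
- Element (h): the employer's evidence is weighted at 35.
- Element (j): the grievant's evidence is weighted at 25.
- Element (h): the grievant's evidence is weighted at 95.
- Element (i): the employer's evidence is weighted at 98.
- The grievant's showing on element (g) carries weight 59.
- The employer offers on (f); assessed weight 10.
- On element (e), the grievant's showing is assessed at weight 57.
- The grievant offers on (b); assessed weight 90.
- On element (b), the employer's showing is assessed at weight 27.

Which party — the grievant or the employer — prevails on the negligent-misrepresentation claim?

— Issue I —
At Stage I.1 the grievant must meet a preponderance (weight exceeds 55): on (a) the weight is 85 less the opposing 27 gives net 58, > 55, so (a) meets the standard.
  Stage I.1 carried; the burden remains with the grievant.
At Stage I.2 the grievant must meet a preponderance (weight exceeds 55): on (b) the weight is 90 less the opposing 27 gives net 63, which does exceed 55, so (b) meets the standard.
  All elements met. The burden passes to the employer.
At Stage I.3 the employer must meet a preponderance (weight exceeds 55): on (c) the weight is 60, > 55, so (c) meets the standard; on (d) the weight is 78 less the opposing 22 gives net 56, which does exceed 55, so (d) meets the standard.
  The employer carries the last stage.
With every stage satisfied, the employer prevails on this issue.
— Issue II —
Stage II.1 (grievant, the balance of probabilities, weight is at least 54): (e) 57 ≥ 54 — meets.
  Stage II.1 is satisfied; the grievant continues to bear the burden.
Stage II.2 (grievant, a substantially-more-likely showing, weight exceeds 71): (f) net 89−10=79 > 71 — meets.
  The grievant carries the last stage.
Every stage carried; the grievant prevails on this issue.
— Issue III —
Stage III.1 (grievant, a preponderance, weight is at least 55): (g) 59 ≥ 55 — meets; (h) net 95−35=60 ≥ 55 — meets.
  All elements met. The burden passes to the employer.
Stage III.2 (employer, a preponderance, weight is at least 55): (i) net 98−36=62 ≥ 55 — meets; (j) net 76−25=51 < 55 — fails.
  The employer does not carry Stage III.2.
So the grievant prevails on this issue.
Per-issue: Issue I → employer; Issue II → grievant; Issue III → grievant. The grievant must prevail on at least one issue; overall, the grievant prevails.

grievant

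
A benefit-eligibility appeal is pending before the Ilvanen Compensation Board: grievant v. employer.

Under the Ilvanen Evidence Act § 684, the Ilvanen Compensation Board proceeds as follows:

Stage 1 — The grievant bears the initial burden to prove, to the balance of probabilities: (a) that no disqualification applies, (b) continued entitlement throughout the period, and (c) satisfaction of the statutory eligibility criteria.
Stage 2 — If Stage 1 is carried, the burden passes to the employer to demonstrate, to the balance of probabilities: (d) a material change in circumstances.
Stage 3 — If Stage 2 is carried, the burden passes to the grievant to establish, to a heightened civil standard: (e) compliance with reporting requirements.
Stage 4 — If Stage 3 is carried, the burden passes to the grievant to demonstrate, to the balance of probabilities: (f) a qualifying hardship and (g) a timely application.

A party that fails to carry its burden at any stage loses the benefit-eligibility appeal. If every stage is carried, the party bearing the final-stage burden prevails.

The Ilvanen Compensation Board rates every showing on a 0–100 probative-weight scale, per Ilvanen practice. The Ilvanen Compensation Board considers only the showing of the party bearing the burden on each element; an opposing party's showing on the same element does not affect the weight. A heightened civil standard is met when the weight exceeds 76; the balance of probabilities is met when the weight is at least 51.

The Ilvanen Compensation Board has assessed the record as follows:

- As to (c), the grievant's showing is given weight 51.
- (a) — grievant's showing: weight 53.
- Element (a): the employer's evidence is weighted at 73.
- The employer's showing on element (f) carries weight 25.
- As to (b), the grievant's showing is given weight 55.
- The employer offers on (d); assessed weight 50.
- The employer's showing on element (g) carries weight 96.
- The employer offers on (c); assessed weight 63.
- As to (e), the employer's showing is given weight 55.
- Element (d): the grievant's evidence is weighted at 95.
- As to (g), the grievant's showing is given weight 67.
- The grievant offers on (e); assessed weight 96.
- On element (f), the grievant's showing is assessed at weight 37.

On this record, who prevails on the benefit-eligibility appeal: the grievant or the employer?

grievant

Stage 1 (grievant, the balance of probabilities, weight is at least 51): (a) 53 (employer's 73 disregarded) ≥ 51 — meets; (b) 55 ≥ 51 — meets; (c) 51 (employer's 63 disregarded) ≥ 51 — meets.
  Stage 1 carried; the burden shifts to the employer.
Stage 2 (employer, the balance of probabilities, weight is at least 51): (d) 50 (grievant's 95 disregarded) < 51 — fails.
  Not every element is met, so the employer fails to carry Stage 2.
So the grievant prevails.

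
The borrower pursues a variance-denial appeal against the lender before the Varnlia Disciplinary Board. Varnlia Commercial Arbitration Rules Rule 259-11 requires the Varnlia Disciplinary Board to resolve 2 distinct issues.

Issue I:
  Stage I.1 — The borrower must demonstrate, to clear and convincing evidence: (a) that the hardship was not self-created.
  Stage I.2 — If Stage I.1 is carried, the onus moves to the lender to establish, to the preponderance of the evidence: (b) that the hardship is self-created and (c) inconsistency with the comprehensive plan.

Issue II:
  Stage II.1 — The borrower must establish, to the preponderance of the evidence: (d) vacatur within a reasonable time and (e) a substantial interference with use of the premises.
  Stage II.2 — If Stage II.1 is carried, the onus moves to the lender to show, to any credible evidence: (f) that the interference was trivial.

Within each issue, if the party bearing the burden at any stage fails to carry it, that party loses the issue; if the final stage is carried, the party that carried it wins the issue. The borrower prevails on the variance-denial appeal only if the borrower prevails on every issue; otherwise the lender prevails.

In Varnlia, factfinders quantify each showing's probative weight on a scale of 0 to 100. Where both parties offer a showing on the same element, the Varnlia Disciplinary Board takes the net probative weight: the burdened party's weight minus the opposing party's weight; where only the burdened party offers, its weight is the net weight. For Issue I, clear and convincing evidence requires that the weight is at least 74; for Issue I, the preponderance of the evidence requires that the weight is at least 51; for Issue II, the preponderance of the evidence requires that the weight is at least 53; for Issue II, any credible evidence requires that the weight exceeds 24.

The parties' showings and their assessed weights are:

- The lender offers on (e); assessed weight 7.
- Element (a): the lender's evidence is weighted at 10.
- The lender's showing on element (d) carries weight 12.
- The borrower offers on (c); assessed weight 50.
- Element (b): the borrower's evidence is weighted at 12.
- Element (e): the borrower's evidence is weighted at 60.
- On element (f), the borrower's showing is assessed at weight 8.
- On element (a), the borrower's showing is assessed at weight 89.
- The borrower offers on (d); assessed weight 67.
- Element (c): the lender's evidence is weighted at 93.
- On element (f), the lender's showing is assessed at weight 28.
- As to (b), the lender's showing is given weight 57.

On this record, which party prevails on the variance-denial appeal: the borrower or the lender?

— Issue I —
Stage I.1 — burden on borrower; standard: clear and convincing evidence (weight is at least 74).
    (a): 89 − 10 = 79 ≥ 74 [met]
  The borrower carries Stage I.1; the lender now bears the burden.
Stage I.2 — burden on lender; standard: the preponderance of the evidence (weight is at least 51).
    (b): 57 − 12 = 45 < 51 [not met]
    (c): 93 − 50 = 43 < 51 [not met]
  Not every element is met, so the lender fails to carry Stage I.2.
The borrower prevails on this issue.
— Issue II —
Stage II.1 — burden on borrower; standard: the preponderance of the evidence (weight is at least 53).
    (d): 67 − 12 = 55 ≥ 53 [met]
    (e): 60 − 7 = 53 ≥ 53 [met]
  The borrower carries Stage II.1; the lender now bears the burden.
Stage II.2 — burden on lender; standard: any credible evidence (weight exceeds 24).
    (f): 28 − 8 = 20 ≤ 24 [not met]
  Stage II.2 not carried; the lender fails its burden.
The analysis ends at Stage II.2; the borrower prevails on this issue.
Per-issue: Issue I → borrower; Issue II → borrower. The borrower must prevail on every issue; overall, the borrower prevails.

borrower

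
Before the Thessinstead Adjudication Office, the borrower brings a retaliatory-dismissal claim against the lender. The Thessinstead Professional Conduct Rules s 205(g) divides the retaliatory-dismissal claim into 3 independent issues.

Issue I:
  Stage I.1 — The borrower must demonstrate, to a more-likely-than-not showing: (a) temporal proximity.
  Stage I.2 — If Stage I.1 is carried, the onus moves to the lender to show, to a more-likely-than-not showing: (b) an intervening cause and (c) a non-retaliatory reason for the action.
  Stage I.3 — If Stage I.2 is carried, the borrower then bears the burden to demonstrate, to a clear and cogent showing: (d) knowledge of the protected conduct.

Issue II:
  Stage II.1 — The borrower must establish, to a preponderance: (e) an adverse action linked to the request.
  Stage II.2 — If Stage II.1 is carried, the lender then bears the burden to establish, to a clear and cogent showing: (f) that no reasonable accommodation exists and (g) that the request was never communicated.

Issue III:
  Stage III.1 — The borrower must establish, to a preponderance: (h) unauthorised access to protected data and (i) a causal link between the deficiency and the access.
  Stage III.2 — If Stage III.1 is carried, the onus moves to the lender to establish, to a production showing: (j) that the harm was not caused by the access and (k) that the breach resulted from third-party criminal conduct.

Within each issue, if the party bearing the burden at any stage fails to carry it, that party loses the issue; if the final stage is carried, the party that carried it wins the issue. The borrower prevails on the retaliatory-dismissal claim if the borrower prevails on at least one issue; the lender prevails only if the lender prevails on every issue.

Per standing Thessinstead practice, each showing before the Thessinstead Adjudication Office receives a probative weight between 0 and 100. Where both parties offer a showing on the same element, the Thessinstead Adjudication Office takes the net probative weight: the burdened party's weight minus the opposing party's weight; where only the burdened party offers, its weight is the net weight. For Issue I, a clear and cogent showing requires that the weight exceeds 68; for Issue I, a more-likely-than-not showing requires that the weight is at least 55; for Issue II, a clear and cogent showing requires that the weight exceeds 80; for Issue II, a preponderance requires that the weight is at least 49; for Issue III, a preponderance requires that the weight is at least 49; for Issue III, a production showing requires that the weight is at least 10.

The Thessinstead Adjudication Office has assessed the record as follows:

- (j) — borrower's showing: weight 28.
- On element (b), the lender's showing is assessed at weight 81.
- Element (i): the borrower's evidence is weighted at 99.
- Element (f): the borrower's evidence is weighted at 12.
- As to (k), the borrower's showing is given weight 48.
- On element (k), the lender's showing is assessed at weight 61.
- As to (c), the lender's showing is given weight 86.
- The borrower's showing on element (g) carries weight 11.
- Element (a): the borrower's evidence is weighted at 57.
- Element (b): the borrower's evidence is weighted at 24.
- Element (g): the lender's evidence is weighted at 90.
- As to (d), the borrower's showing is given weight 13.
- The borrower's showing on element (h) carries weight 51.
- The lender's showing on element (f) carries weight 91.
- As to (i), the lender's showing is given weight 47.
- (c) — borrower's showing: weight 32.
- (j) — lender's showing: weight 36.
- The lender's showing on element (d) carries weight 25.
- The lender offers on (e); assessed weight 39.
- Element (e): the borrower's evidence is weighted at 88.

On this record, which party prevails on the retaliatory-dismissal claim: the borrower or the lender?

— Issue I —
At Stage I.1 the borrower must meet a more-likely-than-not showing (weight is at least 55): on (a) the weight is 57, which does reach 55, so (a) meets the standard.
  All elements met. The burden passes to the lender.
At Stage I.2 the lender must meet a more-likely-than-not showing (weight is at least 55): on (b) the weight is 81 less the opposing 24 gives net 57, which does reach 55, so (b) meets the standard; on (c) the weight is 86 less the opposing 32 gives net 54, which does not reach 55, so (c) does not meet the standard.
  The lender does not carry Stage I.2.
The borrower prevails on this issue.
— Issue II —
Stage II.1 — burden on borrower; standard: a preponderance (weight is at least 49).
    (e): 88 − 39 = 49 ≥ 49 [met]
  All elements met. The burden passes to the lender.
Stage II.2 — burden on lender; standard: a clear and cogent showing (weight exceeds 80).
    (f): 91 − 12 = 79 ≤ 80 [not met]
    (g): 90 − 11 = 79 ≤ 80 [not met]
  Not every element is met, so the lender fails to carry Stage II.2.
The borrower prevails on this issue.
— Issue III —
At Stage III.1 the borrower must meet a preponderance (weight is at least 49): on (h) the weight is 51, which does reach 49, so (h) meets the standard; on (i) the weight is 99 less the opposing 47 gives net 52, ≥ 49, so (i) meets the standard.
  Stage III.1 is satisfied; the onus moves to the lender.
At Stage III.2 the lender must meet a production showing (weight is at least 10): on (j) the weight is 36 less the opposing 28 gives net 8, < 10, so (j) does not meet the standard; on (k) the weight is 61 less the opposing 48 gives net 13, which does reach 10, so (k) meets the standard.
  Stage III.2 not carried; the lender fails its burden.
So the borrower prevails on this issue.
Per-issue: Issue I → borrower; Issue II → borrower; Issue III → borrower. The borrower must prevail on at least one issue; overall, the borrower prevails.

borrower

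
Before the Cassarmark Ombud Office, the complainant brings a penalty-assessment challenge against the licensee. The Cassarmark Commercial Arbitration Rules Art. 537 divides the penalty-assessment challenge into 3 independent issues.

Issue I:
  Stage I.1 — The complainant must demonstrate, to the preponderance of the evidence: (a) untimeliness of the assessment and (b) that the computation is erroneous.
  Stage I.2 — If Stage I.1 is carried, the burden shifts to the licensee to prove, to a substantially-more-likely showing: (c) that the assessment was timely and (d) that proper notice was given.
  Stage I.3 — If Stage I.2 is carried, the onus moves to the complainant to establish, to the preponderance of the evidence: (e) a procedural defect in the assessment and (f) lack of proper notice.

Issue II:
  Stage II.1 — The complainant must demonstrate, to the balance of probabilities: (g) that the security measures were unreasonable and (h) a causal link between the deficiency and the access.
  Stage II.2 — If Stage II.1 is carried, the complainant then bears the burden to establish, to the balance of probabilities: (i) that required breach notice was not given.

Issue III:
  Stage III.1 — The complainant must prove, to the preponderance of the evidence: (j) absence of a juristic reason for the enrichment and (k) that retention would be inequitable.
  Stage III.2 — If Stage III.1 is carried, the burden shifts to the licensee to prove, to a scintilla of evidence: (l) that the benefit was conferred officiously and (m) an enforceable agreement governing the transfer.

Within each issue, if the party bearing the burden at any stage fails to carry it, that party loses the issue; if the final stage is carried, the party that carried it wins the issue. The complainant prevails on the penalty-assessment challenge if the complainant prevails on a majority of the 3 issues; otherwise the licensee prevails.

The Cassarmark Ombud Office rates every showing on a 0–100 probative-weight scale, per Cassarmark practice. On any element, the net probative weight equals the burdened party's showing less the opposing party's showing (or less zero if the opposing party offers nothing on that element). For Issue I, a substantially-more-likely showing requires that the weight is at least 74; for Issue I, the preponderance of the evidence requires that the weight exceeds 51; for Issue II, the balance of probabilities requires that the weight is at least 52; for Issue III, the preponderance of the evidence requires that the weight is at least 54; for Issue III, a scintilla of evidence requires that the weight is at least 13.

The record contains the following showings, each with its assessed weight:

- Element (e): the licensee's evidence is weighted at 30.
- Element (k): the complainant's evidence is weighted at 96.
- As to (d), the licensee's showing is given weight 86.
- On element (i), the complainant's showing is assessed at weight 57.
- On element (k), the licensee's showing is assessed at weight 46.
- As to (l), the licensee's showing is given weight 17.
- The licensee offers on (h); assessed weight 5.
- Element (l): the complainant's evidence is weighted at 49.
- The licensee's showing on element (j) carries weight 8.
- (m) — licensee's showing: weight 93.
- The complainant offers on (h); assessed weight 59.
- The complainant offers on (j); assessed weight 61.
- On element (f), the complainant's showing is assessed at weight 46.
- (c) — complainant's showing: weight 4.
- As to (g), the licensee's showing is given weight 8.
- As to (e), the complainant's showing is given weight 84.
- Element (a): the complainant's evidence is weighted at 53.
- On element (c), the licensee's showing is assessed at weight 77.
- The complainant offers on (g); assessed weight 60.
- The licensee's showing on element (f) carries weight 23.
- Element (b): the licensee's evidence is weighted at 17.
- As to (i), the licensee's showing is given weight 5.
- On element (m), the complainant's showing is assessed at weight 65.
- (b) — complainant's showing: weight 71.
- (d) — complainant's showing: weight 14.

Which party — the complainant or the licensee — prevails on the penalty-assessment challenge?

complainant

— Issue I —
Stage I.1 (complainant, the preponderance of the evidence, weight exceeds 51): (a) 53 > 51 — meets; (b) net 71−17=54 > 51 — meets.
  All elements met. The burden passes to the licensee.
Stage I.2 (licensee, a substantially-more-likely showing, weight is at least 74): (c) net 77−4=73 < 74 — fails; (d) net 86−14=72 < 74 — fails.
  The licensee does not carry Stage I.2.
The complainant prevails on this issue.
— Issue II —
At Stage II.1 the complainant must meet the balance of probabilities (weight is at least 52): on (g) the weight is 60 less the opposing 8 gives net 52, ≥ 52, so (g) meets the standard; on (h) the weight is 59 less the opposing 5 gives net 54, which does reach 52, so (h) meets the standard.
  All elements met. The complainant retains the burden for Stage II.2.
At Stage II.2 the complainant must meet the balance of probabilities (weight is at least 52): on (i) the weight is 57 less the opposing 5 gives net 52, ≥ 52, so (i) meets the standard.
  The complainant carries the last stage.
With every stage satisfied, the complainant prevails on this issue.
— Issue III —
Stage III.1 — burden on complainant; standard: the preponderance of the evidence (weight is at least 54).
    (j): 61 − 8 = 53 < 54 [not met]
    (k): 96 − 46 = 50 < 54 [not met]
  Not every element is met, so the complainant fails to carry Stage III.1.
The analysis ends at Stage III.1; the licensee prevails on this issue.
Per-issue: Issue I → complainant; Issue II → complainant; Issue III → licensee. The complainant must prevail on a majority of issues; overall, the complainant prevails.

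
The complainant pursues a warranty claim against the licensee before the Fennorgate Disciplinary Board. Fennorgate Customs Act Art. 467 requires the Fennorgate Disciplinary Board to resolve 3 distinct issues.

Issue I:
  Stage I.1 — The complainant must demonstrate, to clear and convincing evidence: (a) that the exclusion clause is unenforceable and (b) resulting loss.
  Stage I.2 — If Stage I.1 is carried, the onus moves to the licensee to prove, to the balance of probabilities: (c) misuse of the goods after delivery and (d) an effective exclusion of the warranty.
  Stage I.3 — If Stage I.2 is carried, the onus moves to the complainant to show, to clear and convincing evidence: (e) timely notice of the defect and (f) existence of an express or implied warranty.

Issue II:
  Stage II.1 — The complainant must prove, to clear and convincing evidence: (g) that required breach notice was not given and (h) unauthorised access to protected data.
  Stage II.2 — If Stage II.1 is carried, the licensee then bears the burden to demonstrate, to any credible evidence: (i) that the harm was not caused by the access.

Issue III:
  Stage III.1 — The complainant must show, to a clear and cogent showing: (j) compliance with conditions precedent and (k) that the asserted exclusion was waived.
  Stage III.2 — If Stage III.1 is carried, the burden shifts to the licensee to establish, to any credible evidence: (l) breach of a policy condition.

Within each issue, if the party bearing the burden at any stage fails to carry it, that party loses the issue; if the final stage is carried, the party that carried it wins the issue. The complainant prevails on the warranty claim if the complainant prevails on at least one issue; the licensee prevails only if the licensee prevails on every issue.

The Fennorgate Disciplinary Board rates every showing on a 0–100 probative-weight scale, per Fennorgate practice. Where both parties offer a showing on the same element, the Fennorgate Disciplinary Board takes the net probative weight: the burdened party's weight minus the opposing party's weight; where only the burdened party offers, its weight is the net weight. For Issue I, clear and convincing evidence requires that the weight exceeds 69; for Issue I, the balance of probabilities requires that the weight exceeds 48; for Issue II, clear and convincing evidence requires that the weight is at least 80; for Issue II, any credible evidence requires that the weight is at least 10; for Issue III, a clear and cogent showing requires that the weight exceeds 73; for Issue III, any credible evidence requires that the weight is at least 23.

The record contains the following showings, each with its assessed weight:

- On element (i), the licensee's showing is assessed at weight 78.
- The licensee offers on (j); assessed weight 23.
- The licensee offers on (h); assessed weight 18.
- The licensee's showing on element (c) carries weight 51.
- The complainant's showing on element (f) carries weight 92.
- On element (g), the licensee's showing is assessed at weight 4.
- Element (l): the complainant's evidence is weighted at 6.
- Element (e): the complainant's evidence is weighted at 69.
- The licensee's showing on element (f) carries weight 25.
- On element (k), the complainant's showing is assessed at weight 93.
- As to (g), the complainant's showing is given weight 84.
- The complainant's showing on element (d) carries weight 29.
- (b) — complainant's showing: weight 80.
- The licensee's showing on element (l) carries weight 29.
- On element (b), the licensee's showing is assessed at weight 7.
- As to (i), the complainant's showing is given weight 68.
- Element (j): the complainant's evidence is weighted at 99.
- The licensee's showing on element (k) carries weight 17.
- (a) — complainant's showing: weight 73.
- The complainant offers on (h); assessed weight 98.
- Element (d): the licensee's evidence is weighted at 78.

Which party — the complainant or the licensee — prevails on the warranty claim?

licensee

— Issue I —
Stage I.1 — burden on complainant; standard: clear and convincing evidence (weight exceeds 69).
    (a): 73 > 69 [met]
    (b): 80 − 7 = 73 > 69 [met]
  Stage I.1 carried; the burden shifts to the licensee.
Stage I.2 — burden on licensee; standard: the balance of probabilities (weight exceeds 48).
    (c): 51 > 48 [met]
    (d): 78 − 29 = 49 > 48 [met]
  All elements met. The burden passes to the complainant.
Stage I.3 — burden on complainant; standard: clear and convincing evidence (weight exceeds 69).
    (e): 69 ≤ 69 [not met]
    (f): 92 − 25 = 67 ≤ 69 [not met]
  Not every element is met, so the complainant fails to carry Stage I.3.
So the licensee prevails on this issue.
— Issue II —
At Stage II.1 the complainant must meet clear and convincing evidence (weight is at least 80): on (g) the weight is 84 less the opposing 4 gives net 80, which does reach 80, so (g) meets the standard; on (h) the weight is 98 less the opposing 18 gives net 80, which does reach 80, so (h) meets the standard.
  Stage II.1 is satisfied; the onus moves to the licensee.
At Stage II.2 the licensee must meet any credible evidence (weight is at least 10): on (i) the weight is 78 less the opposing 68 gives net 10, ≥ 10, so (i) meets the standard.
  The licensee carries the last stage.
With every stage satisfied, the licensee prevails on this issue.
— Issue III —
Stage III.1 — burden on complainant; standard: a clear and cogent showing (weight exceeds 73).
    (j): 99 − 23 = 76 > 73 [met]
    (k): 93 − 17 = 76 > 73 [met]
  The complainant carries Stage III.1; the licensee now bears the burden.
Stage III.2 — burden on licensee; standard: any credible evidence (weight is at least 23).
    (l): 29 − 6 = 23 ≥ 23 [met]
  All elements met at the final stage.
With every stage satisfied, the licensee prevails on this issue.
Per-issue: Issue I → licensee; Issue II → licensee; Issue III → licensee. The complainant must prevail on at least one issue; overall, the licensee prevails.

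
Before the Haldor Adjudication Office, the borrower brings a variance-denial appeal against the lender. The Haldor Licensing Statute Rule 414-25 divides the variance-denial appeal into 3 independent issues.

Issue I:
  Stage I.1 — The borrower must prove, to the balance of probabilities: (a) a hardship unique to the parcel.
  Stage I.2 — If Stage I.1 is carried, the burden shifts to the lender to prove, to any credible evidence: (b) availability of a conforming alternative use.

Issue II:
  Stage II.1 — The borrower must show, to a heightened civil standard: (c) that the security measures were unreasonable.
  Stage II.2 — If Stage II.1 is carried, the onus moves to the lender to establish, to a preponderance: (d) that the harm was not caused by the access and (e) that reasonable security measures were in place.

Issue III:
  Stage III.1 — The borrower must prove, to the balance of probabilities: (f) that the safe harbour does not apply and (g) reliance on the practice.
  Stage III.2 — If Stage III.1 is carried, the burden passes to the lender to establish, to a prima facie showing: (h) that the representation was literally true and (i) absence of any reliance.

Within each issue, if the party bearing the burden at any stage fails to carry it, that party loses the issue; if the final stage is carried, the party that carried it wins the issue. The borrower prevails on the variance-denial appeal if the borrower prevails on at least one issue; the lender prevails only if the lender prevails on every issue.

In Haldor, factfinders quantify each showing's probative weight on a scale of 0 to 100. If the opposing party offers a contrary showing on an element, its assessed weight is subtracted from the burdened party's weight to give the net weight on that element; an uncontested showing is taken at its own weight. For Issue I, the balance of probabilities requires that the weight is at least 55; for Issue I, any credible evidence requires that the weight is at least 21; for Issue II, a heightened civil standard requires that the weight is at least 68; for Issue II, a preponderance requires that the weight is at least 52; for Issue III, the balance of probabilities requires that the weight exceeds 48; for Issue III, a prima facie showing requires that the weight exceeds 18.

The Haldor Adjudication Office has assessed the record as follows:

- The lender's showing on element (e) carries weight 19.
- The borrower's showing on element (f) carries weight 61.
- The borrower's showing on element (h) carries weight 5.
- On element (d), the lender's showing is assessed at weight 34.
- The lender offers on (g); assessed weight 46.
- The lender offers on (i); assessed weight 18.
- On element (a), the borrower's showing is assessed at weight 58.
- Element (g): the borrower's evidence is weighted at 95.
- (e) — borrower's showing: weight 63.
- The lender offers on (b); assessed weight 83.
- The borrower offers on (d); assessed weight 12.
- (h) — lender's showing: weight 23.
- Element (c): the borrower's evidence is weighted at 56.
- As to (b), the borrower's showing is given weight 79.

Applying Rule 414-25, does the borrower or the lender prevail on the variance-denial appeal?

— Issue I —
Stage I.1 — burden on borrower; standard: the balance of probabilities (weight is at least 55).
    (a): 58 ≥ 55 [met]
  The borrower carries Stage I.1; the lender now bears the burden.
Stage I.2 — burden on lender; standard: any credible evidence (weight is at least 21).
    (b): 83 − 79 = 4 < 21 [not met]
  Stage I.2 not carried; the lender fails its burden.
The analysis ends at Stage I.2; the borrower prevails on this issue.
— Issue II —
At Stage II.1 the borrower must meet a heightened civil standard (weight is at least 68): on (c) the weight is 56, which does not reach 68, so (c) does not meet the standard.
  Not every element is met, so the borrower fails to carry Stage II.1.
So the lender prevails on this issue.
— Issue III —
Stage III.1 — burden on borrower; standard: the balance of probabilities (weight exceeds 48).
    (f): 61 > 48 [met]
    (g): 95 − 46 = 49 > 48 [met]
  All elements met. The burden passes to the lender.
Stage III.2 — burden on lender; standard: a prima facie showing (weight exceeds 18).
    (h): 23 − 5 = 18 ≤ 18 [not met]
    (i): 18 ≤ 18 [not met]
  The lender does not carry Stage III.2.
The analysis ends at Stage III.2; the borrower prevails on this issue.
Per-issue: Issue I → borrower; Issue II → lender; Issue III → borrower. The borrower must prevail on at least one issue; overall, the borrower prevails.

borrower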